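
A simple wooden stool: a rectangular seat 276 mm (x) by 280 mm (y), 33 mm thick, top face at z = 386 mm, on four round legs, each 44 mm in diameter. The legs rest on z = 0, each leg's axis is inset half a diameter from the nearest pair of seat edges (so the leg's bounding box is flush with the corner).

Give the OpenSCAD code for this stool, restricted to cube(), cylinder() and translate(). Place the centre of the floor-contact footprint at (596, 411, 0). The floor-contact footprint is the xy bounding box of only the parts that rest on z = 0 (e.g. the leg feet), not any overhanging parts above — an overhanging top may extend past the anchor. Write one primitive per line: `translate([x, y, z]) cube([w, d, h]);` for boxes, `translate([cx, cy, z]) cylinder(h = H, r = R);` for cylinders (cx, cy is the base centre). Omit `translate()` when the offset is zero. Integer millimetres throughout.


translate([458, 271, 353]) cube([276, 280, 33]);
translate([480, 293, 0]) cylinder(h = 353, r = 22);
translate([712, 293, 0]) cylinder(h = 353, r = 22);
translate([480, 529, 0]) cylinder(h = 353, r = 22);
translate([712, 529, 0]) cylinder(h = 353, r = 22);


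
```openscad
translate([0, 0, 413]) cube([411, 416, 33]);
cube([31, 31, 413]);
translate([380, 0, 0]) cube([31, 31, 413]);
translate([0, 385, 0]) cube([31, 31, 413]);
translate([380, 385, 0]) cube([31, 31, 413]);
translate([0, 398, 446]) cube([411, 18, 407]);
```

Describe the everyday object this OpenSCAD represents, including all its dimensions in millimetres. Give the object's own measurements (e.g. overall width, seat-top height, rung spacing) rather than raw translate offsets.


A chair. The seat is a 411×416×33 mm slab with its top at z = 446 mm, on four 31×31 mm corner legs (flush with the seat edges, standing on z = 0). A flat backrest 18 mm thick, 407 mm tall, spans the full seat width and rises from the seat top along its +y edge, rear face flush with the rear of the seat.


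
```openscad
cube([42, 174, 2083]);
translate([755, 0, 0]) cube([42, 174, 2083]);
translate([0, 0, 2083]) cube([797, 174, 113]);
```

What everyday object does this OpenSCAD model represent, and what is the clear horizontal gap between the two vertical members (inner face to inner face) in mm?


A door frame. The clear opening width is 713 mm.

Two 2083 mm tall posts with a header on top — a door frame. The left jamb is 42 mm wide at x = 0; the right jamb starts at x = 755. The clear opening is 755 − 42 = 713 mm.


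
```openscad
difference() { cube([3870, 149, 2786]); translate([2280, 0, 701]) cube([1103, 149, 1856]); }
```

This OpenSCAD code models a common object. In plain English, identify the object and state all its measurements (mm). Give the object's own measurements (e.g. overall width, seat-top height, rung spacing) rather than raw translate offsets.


A wall 3870 mm long (x), 149 mm thick (y), 2786 mm tall, with a rectangular window opening cut through it. The opening is 1103 mm wide and 1856 mm tall; its sill is at z = 701 mm and its near (−x) edge is 2280 mm from the wall's −x end. The opening passes through the full wall thickness.


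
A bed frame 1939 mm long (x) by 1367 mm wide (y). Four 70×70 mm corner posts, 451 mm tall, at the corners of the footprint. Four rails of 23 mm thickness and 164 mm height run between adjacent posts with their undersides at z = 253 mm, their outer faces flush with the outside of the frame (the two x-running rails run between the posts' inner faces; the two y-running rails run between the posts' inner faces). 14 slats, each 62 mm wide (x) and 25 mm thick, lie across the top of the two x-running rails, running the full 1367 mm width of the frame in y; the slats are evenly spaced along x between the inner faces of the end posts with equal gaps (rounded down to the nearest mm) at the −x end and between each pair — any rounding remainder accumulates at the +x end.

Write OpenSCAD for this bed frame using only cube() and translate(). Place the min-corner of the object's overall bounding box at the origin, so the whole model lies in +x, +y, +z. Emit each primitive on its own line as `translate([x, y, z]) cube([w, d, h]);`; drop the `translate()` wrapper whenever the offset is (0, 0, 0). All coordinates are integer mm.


// slat z = rail_z + rail_h = 253 + 164 = 417
// slat gap = ⌊(1799 − 14·62) / 15⌋ = 62
cube([70, 70, 451]);
translate([0, 1297, 0]) cube([70, 70, 451]);
translate([1869, 0, 0]) cube([70, 70, 451]);
translate([1869, 1297, 0]) cube([70, 70, 451]);
translate([70, 0, 253]) cube([1799, 23, 164]);
translate([70, 1344, 253]) cube([1799, 23, 164]);
translate([0, 70, 253]) cube([23, 1227, 164]);
translate([1916, 70, 253]) cube([23, 1227, 164]);
translate([132, 0, 417]) cube([62, 1367, 25]);
translate([256, 0, 417]) cube([62, 1367, 25]);
translate([380, 0, 417]) cube([62, 1367, 25]);
translate([504, 0, 417]) cube([62, 1367, 25]);
translate([628, 0, 417]) cube([62, 1367, 25]);
translate([752, 0, 417]) cube([62, 1367, 25]);
translate([876, 0, 417]) cube([62, 1367, 25]);
translate([1000, 0, 417]) cube([62, 1367, 25]);
translate([1124, 0, 417]) cube([62, 1367, 25]);
translate([1248, 0, 417]) cube([62, 1367, 25]);
translate([1372, 0, 417]) cube([62, 1367, 25]);
translate([1496, 0, 417]) cube([62, 1367, 25]);
translate([1620, 0, 417]) cube([62, 1367, 25]);
translate([1744, 0, 417]) cube([62, 1367, 25]);


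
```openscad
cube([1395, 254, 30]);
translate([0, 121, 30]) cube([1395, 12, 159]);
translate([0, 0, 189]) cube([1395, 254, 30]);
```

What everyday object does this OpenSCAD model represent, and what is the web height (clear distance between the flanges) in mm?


An I-beam. The web height is 159 mm.

Two wide flanges with a thin centred web — an I-beam. Overall 219 mm minus two 30 mm flanges gives a web of 219 − 2·30 = 159 mm.


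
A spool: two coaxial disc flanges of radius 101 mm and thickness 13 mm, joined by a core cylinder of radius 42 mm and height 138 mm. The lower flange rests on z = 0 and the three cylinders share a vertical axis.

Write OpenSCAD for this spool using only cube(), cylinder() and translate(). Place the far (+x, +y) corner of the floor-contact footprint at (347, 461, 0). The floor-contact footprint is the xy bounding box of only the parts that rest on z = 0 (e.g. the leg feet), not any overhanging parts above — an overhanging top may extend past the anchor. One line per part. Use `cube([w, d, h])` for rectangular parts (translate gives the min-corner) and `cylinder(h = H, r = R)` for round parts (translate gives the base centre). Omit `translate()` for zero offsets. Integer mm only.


translate([246, 360, 0]) cylinder(h = 13, r = 101);
translate([246, 360, 13]) cylinder(h = 138, r = 42);
translate([246, 360, 151]) cylinder(h = 13, r = 101);


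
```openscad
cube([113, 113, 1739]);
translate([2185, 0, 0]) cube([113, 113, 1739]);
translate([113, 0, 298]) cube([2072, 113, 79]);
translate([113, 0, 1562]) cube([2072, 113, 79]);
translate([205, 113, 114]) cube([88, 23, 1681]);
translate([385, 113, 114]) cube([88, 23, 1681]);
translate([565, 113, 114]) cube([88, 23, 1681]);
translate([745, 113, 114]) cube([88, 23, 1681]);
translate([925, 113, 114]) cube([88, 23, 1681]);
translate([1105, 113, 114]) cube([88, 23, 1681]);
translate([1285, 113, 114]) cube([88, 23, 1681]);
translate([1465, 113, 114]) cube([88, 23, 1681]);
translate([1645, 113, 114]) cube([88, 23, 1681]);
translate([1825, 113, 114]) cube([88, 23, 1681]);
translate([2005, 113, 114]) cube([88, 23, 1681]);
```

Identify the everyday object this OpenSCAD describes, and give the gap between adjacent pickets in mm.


A fence section. The picket gap is 92 mm.

Two posts, two rails, 11 pickets — a fence section. Span 2072 mm holds 11 pickets of 88 mm with 12 equal gaps: ⌊(2072 − 11·88) / 12⌋ = 92 mm.


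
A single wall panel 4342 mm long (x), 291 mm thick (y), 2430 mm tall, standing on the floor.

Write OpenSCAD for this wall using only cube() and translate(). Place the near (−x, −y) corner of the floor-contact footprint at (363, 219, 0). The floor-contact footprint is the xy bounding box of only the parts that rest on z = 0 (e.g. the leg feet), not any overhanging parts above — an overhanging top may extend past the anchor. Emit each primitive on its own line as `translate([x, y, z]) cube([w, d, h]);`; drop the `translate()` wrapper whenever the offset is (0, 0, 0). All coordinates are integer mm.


translate([363, 219, 0]) cube([4342, 291, 2430]);


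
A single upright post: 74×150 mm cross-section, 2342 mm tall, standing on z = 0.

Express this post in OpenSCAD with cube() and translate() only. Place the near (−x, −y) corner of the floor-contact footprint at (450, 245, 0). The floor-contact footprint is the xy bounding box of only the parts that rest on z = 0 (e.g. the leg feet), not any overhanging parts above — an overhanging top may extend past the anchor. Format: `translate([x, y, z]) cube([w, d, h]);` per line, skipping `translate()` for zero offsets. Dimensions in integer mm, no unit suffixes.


translate([450, 245, 0]) cube([74, 150, 2342]);


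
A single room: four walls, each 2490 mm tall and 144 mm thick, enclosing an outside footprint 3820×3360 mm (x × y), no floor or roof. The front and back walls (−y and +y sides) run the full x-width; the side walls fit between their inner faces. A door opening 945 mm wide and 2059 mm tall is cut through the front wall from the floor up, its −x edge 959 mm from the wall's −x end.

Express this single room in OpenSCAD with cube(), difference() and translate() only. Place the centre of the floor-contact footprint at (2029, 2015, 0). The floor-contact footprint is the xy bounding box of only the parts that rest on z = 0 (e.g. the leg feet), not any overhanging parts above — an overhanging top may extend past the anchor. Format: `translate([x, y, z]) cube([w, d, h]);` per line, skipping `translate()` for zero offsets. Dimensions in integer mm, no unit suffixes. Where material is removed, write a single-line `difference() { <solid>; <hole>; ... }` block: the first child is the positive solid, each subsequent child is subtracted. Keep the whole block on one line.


difference() { translate([119, 335, 0]) cube([3820, 144, 2490]); translate([1078, 335, 0]) cube([945, 144, 2059]); }
translate([119, 3551, 0]) cube([3820, 144, 2490]);
translate([119, 479, 0]) cube([144, 3072, 2490]);
translate([3795, 479, 0]) cube([144, 3072, 2490]);


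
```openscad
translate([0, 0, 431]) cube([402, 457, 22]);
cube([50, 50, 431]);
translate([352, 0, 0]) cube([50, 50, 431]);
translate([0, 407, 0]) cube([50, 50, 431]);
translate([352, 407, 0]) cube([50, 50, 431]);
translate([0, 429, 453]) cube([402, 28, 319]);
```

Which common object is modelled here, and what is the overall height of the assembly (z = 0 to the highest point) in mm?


A chair. The overall height is 772 mm.

A slab on four corner posts with a tall panel at the back — a chair. The seat slab sits at z = 431 with thickness 22, and the 319 mm backrest starts at the seat top, so the overall height is 431 + 22 + 319 = 772 mm.


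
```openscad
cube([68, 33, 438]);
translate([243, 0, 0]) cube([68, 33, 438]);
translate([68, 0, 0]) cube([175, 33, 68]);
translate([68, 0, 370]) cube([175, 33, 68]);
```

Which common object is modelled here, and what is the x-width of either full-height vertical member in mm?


A picture frame. The border width is 68 mm.

Four thin pieces enclosing a rectangular opening — a picture frame. The two full-height stiles are 438 mm tall; the top rail sits at z = 370 and is 68 mm tall, so the border above the opening is 438 − 370 = 68 mm, matching the stile x-width.


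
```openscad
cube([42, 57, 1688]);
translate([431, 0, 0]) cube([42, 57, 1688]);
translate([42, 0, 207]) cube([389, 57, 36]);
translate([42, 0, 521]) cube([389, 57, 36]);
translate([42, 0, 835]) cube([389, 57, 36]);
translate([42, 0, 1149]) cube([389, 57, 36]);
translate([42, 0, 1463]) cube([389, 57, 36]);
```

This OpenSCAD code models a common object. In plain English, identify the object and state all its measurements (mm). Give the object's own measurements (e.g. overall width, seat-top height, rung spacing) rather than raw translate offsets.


A straight ladder. Two 42×57 mm vertical rails, 1688 mm tall, stand 473 mm apart (outside-to-outside) with their front faces coplanar on the −y side. 5 rungs, each 57 mm deep and 36 mm tall, span between the inner faces of the rails, front faces flush with the rails. The lowest rung's underside is at z = 207 mm and rungs are spaced 314 mm apart (underside to underside).


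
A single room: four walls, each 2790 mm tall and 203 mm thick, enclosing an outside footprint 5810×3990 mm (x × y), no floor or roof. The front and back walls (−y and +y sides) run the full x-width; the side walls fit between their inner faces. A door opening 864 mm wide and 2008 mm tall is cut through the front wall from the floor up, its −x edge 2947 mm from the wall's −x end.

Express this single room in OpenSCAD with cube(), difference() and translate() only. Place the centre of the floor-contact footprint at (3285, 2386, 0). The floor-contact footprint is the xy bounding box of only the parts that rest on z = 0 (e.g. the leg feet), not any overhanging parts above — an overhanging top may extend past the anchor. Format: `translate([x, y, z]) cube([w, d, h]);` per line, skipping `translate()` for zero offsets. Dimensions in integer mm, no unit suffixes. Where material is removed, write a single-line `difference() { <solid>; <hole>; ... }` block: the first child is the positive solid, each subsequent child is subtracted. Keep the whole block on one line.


difference() { translate([380, 391, 0]) cube([5810, 203, 2790]); translate([3327, 391, 0]) cube([864, 203, 2008]); }
translate([380, 4178, 0]) cube([5810, 203, 2790]);
translate([380, 594, 0]) cube([203, 3584, 2790]);
translate([5987, 594, 0]) cube([203, 3584, 2790]);


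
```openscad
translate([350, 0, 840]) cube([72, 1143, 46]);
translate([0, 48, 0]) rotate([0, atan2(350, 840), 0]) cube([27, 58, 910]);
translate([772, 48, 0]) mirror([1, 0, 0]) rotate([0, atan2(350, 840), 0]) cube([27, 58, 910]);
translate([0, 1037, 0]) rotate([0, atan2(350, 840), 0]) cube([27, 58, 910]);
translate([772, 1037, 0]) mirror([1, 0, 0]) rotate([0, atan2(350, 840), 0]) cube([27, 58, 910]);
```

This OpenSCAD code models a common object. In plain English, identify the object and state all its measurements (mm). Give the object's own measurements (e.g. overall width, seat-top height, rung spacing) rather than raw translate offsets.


A sawhorse. A 72×1143×46 mm beam (x, y, z) sits on two A-frame leg pairs. Each pair is two raked legs of 27×58 mm section (58 mm along y) splaying symmetrically in x. Each leg rises 840 mm vertically over 350 mm of horizontal reach and is 910 mm long along its own axis. Every leg's outer bottom edge rests on the floor and its outer top edge meets a bottom edge of the beam — the left legs (tilting toward +x) meet the beam's −x bottom edge, the right legs (their mirror images, tilting toward −x) meet its +x bottom edge — so the leg tops tuck under the beam, the beam's underside is 840 mm above the floor, and the feet are 772 mm apart outside-to-outside with the beam centred between them. The two leg pairs are set in 48 mm from either end of the beam.


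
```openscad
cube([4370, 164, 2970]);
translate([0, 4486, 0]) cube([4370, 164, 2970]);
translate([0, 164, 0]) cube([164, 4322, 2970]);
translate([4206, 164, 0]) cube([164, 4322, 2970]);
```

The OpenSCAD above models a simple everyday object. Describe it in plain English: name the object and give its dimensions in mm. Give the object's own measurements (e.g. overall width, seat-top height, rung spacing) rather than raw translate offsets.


The wall frame of a small rectangular building: four walls, each 2970 mm tall and 164 mm thick, enclosing a footprint 4370 mm (x) by 4650 mm (y) outside-to-outside, with no floor or roof. The front and back walls (the −y and +y sides) span the full width; the two side walls fit between them.


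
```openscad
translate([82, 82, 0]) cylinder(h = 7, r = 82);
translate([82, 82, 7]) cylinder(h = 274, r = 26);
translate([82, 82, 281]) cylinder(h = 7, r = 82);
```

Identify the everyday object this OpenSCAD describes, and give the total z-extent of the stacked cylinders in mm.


A spool. The overall height is 288 mm.

Three coaxial cylinders, large–small–large — a spool. Two 7 mm flanges and a 274 mm core give 7 + 274 + 7 = 288 mm.


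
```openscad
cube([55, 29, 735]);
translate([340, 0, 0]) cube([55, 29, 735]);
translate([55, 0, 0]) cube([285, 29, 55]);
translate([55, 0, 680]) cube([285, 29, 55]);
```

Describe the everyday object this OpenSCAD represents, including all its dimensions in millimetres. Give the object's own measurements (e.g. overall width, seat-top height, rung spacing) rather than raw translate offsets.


A rectangular picture frame lying in the x–z plane (depth along y). The opening is 285 mm wide (x) by 625 mm tall (z), surrounded by a border 55 mm wide on all four sides. The frame is 29 mm deep and is made of two full-height vertical stiles with two horizontal rails fitted between them.


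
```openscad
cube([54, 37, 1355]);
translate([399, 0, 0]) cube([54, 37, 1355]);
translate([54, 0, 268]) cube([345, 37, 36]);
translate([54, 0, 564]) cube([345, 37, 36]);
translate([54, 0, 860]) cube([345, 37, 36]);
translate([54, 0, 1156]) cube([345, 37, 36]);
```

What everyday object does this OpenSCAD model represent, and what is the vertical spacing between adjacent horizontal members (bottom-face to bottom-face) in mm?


A ladder. The rung spacing is 296 mm.

Two tall 54×37 posts with 4 short bars between them — a ladder. Adjacent rungs sit at z = 268 and z = 564, so the spacing is 564 − 268 = 296 mm.


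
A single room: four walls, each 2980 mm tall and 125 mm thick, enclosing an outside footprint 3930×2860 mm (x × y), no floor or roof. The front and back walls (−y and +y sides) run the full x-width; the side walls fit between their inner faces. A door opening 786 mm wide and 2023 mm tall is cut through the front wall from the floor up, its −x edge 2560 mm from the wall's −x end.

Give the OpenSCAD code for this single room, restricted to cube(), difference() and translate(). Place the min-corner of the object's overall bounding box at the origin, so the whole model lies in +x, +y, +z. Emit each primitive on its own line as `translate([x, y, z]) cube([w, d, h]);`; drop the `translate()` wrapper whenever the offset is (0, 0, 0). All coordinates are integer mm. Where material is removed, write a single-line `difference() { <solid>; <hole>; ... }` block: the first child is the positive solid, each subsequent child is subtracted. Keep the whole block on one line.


difference() { cube([3930, 125, 2980]); translate([2560, 0, 0]) cube([786, 125, 2023]); }
translate([0, 2735, 0]) cube([3930, 125, 2980]);
translate([0, 125, 0]) cube([125, 2610, 2980]);
translate([3805, 125, 0]) cube([125, 2610, 2980]);


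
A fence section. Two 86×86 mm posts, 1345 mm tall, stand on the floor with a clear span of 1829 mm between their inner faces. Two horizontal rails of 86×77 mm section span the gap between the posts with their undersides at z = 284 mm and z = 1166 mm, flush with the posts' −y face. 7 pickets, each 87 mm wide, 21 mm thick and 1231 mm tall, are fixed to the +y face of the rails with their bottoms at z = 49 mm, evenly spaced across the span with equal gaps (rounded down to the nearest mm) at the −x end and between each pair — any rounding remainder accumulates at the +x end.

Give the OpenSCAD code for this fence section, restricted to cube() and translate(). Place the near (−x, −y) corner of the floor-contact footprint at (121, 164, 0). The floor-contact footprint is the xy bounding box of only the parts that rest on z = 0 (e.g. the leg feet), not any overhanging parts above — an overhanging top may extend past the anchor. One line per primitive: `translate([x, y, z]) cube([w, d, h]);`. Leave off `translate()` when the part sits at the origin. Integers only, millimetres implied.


translate([121, 164, 0]) cube([86, 86, 1345]);
translate([2036, 164, 0]) cube([86, 86, 1345]);
translate([207, 164, 284]) cube([1829, 86, 77]);
translate([207, 164, 1166]) cube([1829, 86, 77]);
translate([359, 250, 49]) cube([87, 21, 1231]);
translate([598, 250, 49]) cube([87, 21, 1231]);
translate([837, 250, 49]) cube([87, 21, 1231]);
translate([1076, 250, 49]) cube([87, 21, 1231]);
translate([1315, 250, 49]) cube([87, 21, 1231]);
translate([1554, 250, 49]) cube([87, 21, 1231]);
translate([1793, 250, 49]) cube([87, 21, 1231]);


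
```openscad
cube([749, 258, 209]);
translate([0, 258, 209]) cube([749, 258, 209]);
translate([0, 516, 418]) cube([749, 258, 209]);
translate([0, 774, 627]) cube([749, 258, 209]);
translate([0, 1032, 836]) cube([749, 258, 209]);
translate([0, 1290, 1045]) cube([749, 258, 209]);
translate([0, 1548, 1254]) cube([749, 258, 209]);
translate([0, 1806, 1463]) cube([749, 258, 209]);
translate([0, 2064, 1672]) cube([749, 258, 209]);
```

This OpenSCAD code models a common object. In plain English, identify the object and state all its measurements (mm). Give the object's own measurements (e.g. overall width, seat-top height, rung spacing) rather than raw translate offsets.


A straight staircase of 9 solid steps. Each step is 749 mm wide (x), 258 mm deep (y, the going) and 209 mm tall (the rise). The first step rests on the floor; each subsequent step sits one going further in +y and one rise higher in +z, directly behind and above the previous step with no overlap.


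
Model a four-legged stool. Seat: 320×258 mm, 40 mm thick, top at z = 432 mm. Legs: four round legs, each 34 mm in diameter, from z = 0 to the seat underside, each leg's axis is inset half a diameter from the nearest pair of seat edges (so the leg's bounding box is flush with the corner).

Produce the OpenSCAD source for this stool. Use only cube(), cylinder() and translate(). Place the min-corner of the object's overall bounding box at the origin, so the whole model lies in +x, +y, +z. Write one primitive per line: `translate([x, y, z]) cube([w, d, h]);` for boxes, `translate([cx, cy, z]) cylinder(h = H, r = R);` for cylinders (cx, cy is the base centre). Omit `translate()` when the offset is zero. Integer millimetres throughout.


// leg_h = 432 - 40 = 392
translate([0, 0, 392]) cube([320, 258, 40]);
translate([17, 17, 0]) cylinder(h = 392, r = 17);
translate([303, 17, 0]) cylinder(h = 392, r = 17);
translate([17, 241, 0]) cylinder(h = 392, r = 17);
translate([303, 241, 0]) cylinder(h = 392, r = 17);


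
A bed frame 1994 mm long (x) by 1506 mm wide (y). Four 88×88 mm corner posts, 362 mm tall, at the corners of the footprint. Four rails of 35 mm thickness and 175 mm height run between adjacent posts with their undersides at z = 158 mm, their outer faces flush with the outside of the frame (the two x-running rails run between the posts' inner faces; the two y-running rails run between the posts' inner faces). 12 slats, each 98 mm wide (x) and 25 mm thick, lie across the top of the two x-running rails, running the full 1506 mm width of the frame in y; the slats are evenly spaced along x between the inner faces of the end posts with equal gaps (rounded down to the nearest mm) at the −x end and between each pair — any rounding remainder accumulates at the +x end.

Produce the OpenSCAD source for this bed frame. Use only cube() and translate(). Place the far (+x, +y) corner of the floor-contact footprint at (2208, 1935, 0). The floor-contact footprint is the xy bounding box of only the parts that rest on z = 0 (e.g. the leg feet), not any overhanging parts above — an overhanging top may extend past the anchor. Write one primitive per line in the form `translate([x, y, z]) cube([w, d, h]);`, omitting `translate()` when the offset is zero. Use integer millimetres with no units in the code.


// slat z = rail_z + rail_h = 158 + 175 = 333
// slat gap = ⌊(1818 − 12·98) / 13⌋ = 49
translate([214, 429, 0]) cube([88, 88, 362]);
translate([214, 1847, 0]) cube([88, 88, 362]);
translate([2120, 429, 0]) cube([88, 88, 362]);
translate([2120, 1847, 0]) cube([88, 88, 362]);
translate([302, 429, 158]) cube([1818, 35, 175]);
translate([302, 1900, 158]) cube([1818, 35, 175]);
translate([214, 517, 158]) cube([35, 1330, 175]);
translate([2173, 517, 158]) cube([35, 1330, 175]);
translate([351, 429, 333]) cube([98, 1506, 25]);
translate([498, 429, 333]) cube([98, 1506, 25]);
translate([645, 429, 333]) cube([98, 1506, 25]);
translate([792, 429, 333]) cube([98, 1506, 25]);
translate([939, 429, 333]) cube([98, 1506, 25]);
translate([1086, 429, 333]) cube([98, 1506, 25]);
translate([1233, 429, 333]) cube([98, 1506, 25]);
translate([1380, 429, 333]) cube([98, 1506, 25]);
translate([1527, 429, 333]) cube([98, 1506, 25]);
translate([1674, 429, 333]) cube([98, 1506, 25]);
translate([1821, 429, 333]) cube([98, 1506, 25]);
translate([1968, 429, 333]) cube([98, 1506, 25]);


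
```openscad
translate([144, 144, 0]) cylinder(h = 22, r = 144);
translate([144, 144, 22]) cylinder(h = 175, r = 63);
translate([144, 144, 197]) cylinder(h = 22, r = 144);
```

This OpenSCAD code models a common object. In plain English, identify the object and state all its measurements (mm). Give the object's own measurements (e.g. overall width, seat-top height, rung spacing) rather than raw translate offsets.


A spool: two coaxial disc flanges of radius 144 mm and thickness 22 mm, joined by a core cylinder of radius 63 mm and height 175 mm. The lower flange rests on z = 0 and the three cylinders share a vertical axis.


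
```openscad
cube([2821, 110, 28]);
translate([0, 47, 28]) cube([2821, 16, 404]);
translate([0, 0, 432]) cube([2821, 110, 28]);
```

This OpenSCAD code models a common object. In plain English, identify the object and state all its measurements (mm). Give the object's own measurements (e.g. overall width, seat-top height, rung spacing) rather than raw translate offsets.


An I-beam lying along x, 2821 mm long. Overall section height 460 mm. Two flanges 110 mm wide (y) and 28 mm thick, one on the floor and one at the top; a web 16 mm thick runs between them, centred on the flange width.


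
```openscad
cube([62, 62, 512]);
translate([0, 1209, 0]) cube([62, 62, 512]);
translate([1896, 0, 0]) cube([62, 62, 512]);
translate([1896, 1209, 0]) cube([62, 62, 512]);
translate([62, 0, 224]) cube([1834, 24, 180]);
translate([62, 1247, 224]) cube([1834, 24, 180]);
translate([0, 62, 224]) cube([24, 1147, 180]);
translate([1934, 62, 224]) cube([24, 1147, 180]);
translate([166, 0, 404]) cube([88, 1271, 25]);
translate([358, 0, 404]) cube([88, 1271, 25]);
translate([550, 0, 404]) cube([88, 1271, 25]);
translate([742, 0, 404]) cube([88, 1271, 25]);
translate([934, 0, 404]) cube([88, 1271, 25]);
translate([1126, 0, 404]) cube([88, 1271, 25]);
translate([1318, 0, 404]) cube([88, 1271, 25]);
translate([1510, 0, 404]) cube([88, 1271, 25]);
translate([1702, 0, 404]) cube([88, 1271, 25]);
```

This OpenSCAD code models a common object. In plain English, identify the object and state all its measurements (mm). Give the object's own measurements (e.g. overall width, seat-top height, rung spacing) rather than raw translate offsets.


A bed frame 1958 mm long (x) by 1271 mm wide (y). Four 62×62 mm corner posts, 512 mm tall, at the corners of the footprint. Four rails of 24 mm thickness and 180 mm height run between adjacent posts with their undersides at z = 224 mm, their outer faces flush with the outside of the frame (the two x-running rails run between the posts' inner faces; the two y-running rails run between the posts' inner faces). 9 slats, each 88 mm wide (x) and 25 mm thick, lie across the top of the two x-running rails, running the full 1271 mm width of the frame in y; along x they sit between the end posts with a 104 mm gap after the −x posts and between neighbouring slats, leaving 106 mm before the +x posts.


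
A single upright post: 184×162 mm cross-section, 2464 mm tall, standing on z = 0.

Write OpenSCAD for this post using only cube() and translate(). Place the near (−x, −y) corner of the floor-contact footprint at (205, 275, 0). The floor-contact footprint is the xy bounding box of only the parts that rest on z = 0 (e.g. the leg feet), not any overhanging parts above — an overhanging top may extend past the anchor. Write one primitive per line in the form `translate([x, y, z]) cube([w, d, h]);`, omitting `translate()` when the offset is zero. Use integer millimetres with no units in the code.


translate([205, 275, 0]) cube([184, 162, 2464]);


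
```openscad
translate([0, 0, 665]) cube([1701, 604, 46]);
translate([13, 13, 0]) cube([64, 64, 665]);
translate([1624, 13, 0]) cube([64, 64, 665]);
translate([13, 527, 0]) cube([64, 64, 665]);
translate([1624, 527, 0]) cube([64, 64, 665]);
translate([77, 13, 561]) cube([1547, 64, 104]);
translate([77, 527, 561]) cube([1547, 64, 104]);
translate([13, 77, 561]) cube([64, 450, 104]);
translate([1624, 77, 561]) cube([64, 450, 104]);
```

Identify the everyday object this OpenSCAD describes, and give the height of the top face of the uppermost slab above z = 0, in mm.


A table. The table height is 711 mm.

A 1701×604×46 slab sits at z = 665 on four 64 mm square posts — a table. The top surface is at 665 + 46 = 711 mm.


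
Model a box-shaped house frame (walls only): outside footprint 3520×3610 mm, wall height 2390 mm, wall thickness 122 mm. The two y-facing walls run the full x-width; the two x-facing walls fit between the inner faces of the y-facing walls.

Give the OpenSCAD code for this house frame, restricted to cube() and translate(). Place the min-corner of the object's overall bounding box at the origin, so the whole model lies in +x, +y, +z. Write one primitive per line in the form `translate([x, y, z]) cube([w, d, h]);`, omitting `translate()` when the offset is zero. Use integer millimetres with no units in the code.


cube([3520, 122, 2390]);
translate([0, 3488, 0]) cube([3520, 122, 2390]);
translate([0, 122, 0]) cube([122, 3366, 2390]);
translate([3398, 122, 0]) cube([122, 3366, 2390]);


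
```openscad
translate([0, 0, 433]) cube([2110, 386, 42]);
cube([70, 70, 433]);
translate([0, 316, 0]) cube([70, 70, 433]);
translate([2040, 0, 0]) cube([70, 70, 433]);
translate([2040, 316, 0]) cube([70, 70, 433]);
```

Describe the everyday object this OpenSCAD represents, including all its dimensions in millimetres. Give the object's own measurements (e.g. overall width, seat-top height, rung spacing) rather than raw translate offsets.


A long wooden bench with a 2110 mm (x) × 386 mm (y) seat, 42 mm thick, its top surface 475 mm above the floor. Four 70 mm square legs at the seat corners, flush with the edges, run from z = 0 to the seat underside.


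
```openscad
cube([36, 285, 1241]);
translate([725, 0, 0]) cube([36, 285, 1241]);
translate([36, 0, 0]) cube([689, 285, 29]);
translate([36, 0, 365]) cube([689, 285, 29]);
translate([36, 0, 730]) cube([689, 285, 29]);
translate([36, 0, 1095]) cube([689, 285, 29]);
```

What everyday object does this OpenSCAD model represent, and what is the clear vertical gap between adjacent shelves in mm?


A bookshelf. The clear shelf gap is 336 mm.

Two tall side panels with 4 horizontal boards between them — a bookshelf. The first two shelf undersides are at z = 0 and z = 365; with shelf thickness 29, the clear gap is 365 − 0 − 29 = 336 mm.


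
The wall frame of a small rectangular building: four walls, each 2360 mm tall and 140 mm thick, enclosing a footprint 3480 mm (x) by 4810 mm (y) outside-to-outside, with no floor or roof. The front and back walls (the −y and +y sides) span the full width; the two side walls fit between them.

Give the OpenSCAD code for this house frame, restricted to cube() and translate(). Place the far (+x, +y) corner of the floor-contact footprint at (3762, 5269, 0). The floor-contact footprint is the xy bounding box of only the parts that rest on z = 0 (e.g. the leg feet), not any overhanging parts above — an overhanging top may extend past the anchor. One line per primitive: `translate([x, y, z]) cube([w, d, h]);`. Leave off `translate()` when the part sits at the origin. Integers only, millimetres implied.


translate([282, 459, 0]) cube([3480, 140, 2360]);
translate([282, 5129, 0]) cube([3480, 140, 2360]);
translate([282, 599, 0]) cube([140, 4530, 2360]);
translate([3622, 599, 0]) cube([140, 4530, 2360]);


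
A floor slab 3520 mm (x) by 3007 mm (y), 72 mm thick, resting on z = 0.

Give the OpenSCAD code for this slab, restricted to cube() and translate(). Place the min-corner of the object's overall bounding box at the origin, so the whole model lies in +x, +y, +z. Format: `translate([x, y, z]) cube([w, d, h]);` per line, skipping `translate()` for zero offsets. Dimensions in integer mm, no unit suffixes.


cube([3520, 3007, 72]);


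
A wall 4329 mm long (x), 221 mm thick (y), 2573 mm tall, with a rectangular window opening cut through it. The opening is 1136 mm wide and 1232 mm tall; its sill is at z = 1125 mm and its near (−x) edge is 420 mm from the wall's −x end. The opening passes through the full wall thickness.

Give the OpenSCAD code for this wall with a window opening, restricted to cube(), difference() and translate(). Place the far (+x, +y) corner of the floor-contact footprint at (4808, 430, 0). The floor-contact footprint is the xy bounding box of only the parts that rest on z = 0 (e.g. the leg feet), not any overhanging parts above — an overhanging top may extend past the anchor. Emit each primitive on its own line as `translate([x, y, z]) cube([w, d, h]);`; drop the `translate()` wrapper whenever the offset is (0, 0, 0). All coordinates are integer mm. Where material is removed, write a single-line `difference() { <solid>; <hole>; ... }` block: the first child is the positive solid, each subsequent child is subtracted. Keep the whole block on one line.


difference() { translate([479, 209, 0]) cube([4329, 221, 2573]); translate([899, 209, 1125]) cube([1136, 221, 1232]); }


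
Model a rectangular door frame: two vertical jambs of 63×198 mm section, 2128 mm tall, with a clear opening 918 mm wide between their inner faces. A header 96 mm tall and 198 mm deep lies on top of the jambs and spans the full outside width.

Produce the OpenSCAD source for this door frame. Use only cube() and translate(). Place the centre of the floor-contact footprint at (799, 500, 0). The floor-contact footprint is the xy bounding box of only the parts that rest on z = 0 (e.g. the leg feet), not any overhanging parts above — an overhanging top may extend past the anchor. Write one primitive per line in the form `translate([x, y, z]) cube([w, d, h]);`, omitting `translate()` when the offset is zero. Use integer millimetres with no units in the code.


translate([277, 401, 0]) cube([63, 198, 2128]);
translate([1258, 401, 0]) cube([63, 198, 2128]);
translate([277, 401, 2128]) cube([1044, 198, 96]);


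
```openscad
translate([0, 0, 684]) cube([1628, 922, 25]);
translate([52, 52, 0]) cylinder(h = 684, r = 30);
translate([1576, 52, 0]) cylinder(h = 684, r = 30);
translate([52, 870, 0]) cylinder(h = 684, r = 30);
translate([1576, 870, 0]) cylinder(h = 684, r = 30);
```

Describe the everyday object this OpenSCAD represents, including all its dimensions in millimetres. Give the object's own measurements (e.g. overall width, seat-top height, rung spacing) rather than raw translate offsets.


A rectangular dining table. The top is 1628×922×25 mm with its upper surface at z = 709 mm. It stands on four round legs of 60 mm diameter, each leg's bounding box inset 22 mm from the nearest pair of top edges, running from the floor to the underside of the top.


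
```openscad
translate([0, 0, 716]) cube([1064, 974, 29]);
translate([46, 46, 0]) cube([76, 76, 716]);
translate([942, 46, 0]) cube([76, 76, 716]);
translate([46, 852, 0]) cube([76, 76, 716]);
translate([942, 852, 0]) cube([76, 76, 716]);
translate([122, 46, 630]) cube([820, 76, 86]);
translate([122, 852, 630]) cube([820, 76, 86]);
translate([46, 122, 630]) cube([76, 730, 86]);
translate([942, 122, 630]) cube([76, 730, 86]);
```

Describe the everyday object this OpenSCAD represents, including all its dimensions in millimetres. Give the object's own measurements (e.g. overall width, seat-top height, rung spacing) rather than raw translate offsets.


A rectangular dining table. The top is 1064×974×29 mm with its upper surface at z = 745 mm. It stands on four 76×76 mm square legs, each inset 46 mm from the nearest pair of top edges, running from the floor to the underside of the top. Four apron rails, 76 mm thick and 86 mm tall, run between adjacent legs with their top edges flush with the underside of the top and their outer faces flush with the legs' outer faces.


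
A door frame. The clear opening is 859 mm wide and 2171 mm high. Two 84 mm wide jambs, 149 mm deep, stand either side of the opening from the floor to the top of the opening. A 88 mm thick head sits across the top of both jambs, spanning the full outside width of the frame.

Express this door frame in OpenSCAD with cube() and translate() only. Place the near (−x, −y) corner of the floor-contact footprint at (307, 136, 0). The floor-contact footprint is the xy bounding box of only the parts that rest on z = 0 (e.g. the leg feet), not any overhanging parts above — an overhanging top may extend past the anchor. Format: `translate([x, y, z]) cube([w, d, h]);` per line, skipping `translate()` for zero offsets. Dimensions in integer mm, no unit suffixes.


translate([307, 136, 0]) cube([84, 149, 2171]);
translate([1250, 136, 0]) cube([84, 149, 2171]);
translate([307, 136, 2171]) cube([1027, 149, 88]);


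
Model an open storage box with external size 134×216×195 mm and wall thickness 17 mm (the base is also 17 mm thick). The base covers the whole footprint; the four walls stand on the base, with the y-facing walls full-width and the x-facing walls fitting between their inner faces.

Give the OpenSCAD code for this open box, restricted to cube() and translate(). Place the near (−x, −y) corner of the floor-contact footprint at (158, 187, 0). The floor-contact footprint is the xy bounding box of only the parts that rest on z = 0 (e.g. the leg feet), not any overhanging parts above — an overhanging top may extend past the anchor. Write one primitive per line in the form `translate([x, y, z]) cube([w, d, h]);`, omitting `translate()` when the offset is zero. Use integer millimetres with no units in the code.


translate([158, 187, 0]) cube([134, 216, 17]);
translate([158, 187, 17]) cube([134, 17, 178]);
translate([158, 386, 17]) cube([134, 17, 178]);
translate([158, 204, 17]) cube([17, 182, 178]);
translate([275, 204, 17]) cube([17, 182, 178]);


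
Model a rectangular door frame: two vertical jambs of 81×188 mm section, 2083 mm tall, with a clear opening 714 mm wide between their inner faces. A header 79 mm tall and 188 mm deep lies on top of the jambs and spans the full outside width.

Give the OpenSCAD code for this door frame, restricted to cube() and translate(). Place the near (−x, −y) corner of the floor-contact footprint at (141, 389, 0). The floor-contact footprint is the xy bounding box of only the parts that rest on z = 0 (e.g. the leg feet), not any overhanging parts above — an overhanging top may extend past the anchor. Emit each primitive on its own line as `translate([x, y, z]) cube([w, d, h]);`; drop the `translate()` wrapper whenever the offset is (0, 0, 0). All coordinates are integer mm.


translate([141, 389, 0]) cube([81, 188, 2083]);
translate([936, 389, 0]) cube([81, 188, 2083]);
translate([141, 389, 2083]) cube([876, 188, 79]);


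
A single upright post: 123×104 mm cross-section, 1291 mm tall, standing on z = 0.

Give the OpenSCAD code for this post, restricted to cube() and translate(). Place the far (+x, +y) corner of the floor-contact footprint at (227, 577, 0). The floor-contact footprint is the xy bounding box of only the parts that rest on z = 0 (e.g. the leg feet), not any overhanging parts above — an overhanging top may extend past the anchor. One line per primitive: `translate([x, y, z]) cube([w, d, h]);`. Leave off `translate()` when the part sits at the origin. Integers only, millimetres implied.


translate([104, 473, 0]) cube([123, 104, 1291]);
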